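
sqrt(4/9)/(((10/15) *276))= 1/276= 0.00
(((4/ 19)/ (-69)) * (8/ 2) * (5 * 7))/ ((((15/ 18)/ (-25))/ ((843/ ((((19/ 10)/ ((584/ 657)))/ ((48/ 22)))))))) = 1007104000/ 91333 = 11026.73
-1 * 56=-56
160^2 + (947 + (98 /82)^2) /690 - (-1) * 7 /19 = 25601.74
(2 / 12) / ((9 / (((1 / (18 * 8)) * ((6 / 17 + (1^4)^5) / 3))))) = 23 / 396576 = 0.00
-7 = -7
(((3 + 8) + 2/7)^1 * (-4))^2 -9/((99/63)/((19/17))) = 18614419/9163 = 2031.48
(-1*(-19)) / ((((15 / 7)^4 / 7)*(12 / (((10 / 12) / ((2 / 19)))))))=6067327 / 1458000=4.16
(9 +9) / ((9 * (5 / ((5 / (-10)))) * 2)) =-1 / 10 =-0.10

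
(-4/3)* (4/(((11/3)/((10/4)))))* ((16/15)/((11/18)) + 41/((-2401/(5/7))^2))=-216941442232/34179505129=-6.35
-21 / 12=-7 / 4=-1.75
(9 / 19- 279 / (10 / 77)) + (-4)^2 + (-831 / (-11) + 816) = -2592187 / 2090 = -1240.28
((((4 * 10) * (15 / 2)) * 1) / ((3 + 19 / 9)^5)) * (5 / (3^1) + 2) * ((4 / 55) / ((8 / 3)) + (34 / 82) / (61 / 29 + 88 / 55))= 33185636415 / 755781140432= 0.04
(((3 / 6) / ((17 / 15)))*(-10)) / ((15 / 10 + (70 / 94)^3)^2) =-1.21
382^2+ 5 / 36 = 5253269 / 36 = 145924.14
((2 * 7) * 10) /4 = 35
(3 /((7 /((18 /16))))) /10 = 27 /560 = 0.05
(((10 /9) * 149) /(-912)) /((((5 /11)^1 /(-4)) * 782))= 1639 /802332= 0.00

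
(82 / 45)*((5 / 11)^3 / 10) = 205 / 11979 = 0.02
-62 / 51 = -1.22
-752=-752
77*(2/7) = 22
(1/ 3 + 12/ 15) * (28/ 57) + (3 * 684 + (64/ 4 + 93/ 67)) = 2069.94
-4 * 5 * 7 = -140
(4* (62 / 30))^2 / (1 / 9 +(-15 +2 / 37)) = -142228 / 30875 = -4.61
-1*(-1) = 1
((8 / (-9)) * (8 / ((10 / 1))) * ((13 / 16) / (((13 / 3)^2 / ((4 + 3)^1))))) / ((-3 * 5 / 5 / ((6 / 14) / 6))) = 1 / 195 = 0.01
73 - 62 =11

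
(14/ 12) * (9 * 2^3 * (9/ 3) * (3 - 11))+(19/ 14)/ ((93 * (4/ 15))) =-3499681/ 1736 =-2015.95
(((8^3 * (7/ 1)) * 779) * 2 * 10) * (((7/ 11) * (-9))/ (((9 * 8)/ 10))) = -488588800/ 11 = -44417163.64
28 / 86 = 14 / 43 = 0.33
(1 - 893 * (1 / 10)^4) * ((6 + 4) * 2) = 9107 / 500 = 18.21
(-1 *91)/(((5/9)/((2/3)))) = -546/5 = -109.20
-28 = -28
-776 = -776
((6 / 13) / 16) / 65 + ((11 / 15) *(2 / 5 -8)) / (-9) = 565541 / 912600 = 0.62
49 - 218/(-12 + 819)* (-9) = 13835/269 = 51.43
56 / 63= 0.89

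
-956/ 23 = -41.57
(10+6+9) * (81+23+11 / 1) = 2875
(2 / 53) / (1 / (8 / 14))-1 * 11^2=-44883 / 371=-120.98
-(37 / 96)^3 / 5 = -50653 / 4423680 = -0.01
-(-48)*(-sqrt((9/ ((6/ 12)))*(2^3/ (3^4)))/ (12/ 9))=-48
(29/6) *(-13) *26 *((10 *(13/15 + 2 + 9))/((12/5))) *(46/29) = -3459430/27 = -128127.04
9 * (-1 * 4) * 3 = -108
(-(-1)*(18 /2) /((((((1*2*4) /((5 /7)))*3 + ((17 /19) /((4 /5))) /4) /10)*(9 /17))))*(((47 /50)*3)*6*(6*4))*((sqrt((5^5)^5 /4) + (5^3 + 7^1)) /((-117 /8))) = -38029583929.06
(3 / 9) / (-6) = -1 / 18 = -0.06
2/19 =0.11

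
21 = 21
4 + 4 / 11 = 48 / 11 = 4.36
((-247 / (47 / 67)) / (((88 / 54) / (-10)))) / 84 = 744705 / 28952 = 25.72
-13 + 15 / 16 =-193 / 16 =-12.06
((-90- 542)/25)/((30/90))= -1896/25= -75.84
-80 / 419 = -0.19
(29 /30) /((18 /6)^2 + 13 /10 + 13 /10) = 1 /12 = 0.08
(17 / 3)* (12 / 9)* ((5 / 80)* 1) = 0.47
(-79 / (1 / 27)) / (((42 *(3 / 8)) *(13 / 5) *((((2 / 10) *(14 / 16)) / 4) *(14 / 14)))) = -758400 / 637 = -1190.58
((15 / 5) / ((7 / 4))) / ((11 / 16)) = 192 / 77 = 2.49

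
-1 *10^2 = -100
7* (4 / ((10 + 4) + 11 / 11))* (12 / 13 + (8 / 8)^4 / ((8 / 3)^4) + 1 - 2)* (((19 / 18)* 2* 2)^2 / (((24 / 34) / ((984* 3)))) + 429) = -43124279219 / 5391360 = -7998.78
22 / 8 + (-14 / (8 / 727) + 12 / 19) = -1268.87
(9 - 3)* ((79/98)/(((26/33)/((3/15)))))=1.23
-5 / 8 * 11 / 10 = -11 / 16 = -0.69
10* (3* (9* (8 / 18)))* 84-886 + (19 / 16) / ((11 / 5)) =1618239 / 176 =9194.54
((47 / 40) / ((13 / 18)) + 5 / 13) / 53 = 523 / 13780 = 0.04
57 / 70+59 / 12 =2407 / 420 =5.73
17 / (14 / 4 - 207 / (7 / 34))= -238 / 14027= -0.02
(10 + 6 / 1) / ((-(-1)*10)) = 8 / 5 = 1.60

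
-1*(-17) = 17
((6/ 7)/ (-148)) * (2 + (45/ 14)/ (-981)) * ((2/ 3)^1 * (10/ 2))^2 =-76175/ 592851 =-0.13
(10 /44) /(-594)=-5 /13068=-0.00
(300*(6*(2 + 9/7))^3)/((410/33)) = 2601791280/14063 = 185009.69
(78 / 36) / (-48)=-0.05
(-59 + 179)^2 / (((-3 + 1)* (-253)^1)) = 7200 / 253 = 28.46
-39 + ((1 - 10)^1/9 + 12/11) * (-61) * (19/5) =-3304/55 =-60.07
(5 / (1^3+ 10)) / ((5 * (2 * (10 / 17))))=17 / 220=0.08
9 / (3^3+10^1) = 9 / 37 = 0.24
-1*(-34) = 34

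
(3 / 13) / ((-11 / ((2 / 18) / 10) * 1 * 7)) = -1 / 30030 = -0.00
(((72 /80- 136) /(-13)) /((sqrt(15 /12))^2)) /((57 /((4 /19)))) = 10808 /351975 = 0.03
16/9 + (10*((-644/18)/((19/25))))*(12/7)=-137696/171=-805.24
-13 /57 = -0.23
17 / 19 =0.89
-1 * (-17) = 17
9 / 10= 0.90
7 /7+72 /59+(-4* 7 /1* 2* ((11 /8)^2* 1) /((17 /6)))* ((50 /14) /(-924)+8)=-33316207 /112336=-296.58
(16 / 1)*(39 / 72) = 26 / 3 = 8.67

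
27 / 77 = 0.35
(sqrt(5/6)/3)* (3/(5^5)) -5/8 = -5/8 + sqrt(30)/18750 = -0.62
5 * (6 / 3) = 10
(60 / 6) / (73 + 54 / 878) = 0.14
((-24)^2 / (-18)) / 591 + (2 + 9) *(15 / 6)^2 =162397 / 2364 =68.70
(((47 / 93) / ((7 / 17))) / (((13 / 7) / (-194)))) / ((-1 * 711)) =155006 / 859599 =0.18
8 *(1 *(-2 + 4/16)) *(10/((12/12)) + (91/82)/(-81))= -464303/3321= -139.81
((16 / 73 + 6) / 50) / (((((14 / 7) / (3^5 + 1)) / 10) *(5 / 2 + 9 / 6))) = 13847 / 365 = 37.94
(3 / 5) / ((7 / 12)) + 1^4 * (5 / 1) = 211 / 35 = 6.03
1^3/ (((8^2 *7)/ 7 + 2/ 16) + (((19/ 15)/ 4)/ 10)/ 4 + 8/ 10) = 2400/ 155839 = 0.02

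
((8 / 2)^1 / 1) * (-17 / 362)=-34 / 181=-0.19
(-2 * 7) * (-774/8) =2709/2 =1354.50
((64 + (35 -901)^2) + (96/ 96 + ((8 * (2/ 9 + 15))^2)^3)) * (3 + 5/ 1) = 13866070748412447656/ 531441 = 26091458409141.27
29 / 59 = 0.49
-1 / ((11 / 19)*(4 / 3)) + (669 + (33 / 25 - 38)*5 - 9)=104567 / 220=475.30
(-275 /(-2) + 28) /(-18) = -331 /36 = -9.19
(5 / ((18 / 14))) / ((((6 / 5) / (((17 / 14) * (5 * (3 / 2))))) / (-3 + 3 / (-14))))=-10625 / 112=-94.87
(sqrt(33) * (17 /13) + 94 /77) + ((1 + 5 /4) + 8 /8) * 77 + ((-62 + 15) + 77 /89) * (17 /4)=17 * sqrt(33) /13 + 1518563 /27412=62.91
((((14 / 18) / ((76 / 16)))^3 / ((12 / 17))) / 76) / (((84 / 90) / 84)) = 233240 / 31668003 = 0.01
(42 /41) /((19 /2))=84 /779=0.11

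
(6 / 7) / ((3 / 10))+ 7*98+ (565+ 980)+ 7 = 15686 / 7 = 2240.86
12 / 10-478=-2384 / 5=-476.80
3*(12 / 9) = 4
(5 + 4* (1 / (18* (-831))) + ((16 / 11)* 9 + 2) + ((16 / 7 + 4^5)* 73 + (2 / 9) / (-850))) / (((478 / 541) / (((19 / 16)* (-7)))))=-705031.65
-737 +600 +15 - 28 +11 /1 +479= 340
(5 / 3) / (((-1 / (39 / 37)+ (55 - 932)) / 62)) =-403 / 3424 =-0.12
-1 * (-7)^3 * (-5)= -1715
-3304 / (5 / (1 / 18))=-1652 / 45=-36.71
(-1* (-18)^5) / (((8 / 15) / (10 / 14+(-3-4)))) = -22269908.57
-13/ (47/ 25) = -325/ 47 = -6.91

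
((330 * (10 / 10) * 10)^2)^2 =118592100000000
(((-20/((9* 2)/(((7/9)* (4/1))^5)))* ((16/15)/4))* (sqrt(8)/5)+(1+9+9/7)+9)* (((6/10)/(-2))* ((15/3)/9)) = -71/21+137682944* sqrt(2)/23914845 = 4.76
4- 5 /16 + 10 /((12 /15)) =259 /16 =16.19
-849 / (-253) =849 / 253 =3.36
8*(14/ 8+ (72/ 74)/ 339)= 58630/ 4181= 14.02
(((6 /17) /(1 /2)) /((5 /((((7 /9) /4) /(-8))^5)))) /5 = -16807 /70173012787200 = -0.00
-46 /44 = -23 /22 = -1.05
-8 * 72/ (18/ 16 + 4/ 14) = -32256/ 79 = -408.30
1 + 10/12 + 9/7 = 131/42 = 3.12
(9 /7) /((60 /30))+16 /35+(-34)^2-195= 9621 /10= 962.10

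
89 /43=2.07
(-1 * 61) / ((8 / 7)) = -427 / 8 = -53.38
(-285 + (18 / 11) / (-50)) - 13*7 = -103409 / 275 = -376.03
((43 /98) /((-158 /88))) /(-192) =473 /371616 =0.00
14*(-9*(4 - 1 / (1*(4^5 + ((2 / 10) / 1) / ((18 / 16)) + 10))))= -11724741 / 23269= -503.88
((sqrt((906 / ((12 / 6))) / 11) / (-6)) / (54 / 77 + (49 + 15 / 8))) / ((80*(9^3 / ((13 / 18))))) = -91*sqrt(4983) / 25013943720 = -0.00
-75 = -75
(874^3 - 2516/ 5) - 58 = 3338135314/ 5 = 667627062.80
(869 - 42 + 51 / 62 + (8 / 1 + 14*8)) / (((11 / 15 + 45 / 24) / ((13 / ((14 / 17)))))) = 55658850 / 9703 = 5736.25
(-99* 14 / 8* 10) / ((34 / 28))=-24255 / 17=-1426.76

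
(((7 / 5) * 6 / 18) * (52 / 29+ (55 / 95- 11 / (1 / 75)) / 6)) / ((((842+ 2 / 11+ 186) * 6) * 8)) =-4315157 / 3365177400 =-0.00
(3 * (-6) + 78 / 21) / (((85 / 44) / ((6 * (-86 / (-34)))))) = -227040 / 2023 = -112.23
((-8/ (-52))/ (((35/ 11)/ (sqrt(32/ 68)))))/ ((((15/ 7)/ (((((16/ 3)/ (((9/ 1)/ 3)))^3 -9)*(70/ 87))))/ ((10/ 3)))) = -0.14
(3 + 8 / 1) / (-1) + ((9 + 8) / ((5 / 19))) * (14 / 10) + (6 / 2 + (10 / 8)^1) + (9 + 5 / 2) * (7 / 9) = 83371 / 900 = 92.63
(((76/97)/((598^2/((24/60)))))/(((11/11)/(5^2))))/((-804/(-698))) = 33155/1743051297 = 0.00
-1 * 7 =-7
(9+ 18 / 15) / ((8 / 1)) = 51 / 40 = 1.28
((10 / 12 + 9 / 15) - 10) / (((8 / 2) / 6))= -257 / 20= -12.85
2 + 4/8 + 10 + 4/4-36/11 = 225/22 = 10.23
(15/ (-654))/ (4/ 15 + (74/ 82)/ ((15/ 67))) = -1025/ 192058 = -0.01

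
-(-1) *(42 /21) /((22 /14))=14 /11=1.27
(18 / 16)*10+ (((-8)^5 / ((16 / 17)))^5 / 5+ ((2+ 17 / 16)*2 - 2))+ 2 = -10231147929791024542497.82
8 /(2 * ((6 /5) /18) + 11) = 120 /167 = 0.72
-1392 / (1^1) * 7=-9744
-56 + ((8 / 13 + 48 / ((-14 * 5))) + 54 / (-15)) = -5430 / 91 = -59.67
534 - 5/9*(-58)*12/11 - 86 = 15944/33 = 483.15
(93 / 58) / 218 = 93 / 12644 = 0.01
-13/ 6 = -2.17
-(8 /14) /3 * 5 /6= -10 /63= -0.16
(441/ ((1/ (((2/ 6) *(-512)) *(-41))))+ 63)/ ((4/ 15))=46288305/ 4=11572076.25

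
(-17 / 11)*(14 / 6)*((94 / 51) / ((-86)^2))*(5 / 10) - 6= -4393553 / 732204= -6.00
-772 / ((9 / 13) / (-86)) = 863096 / 9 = 95899.56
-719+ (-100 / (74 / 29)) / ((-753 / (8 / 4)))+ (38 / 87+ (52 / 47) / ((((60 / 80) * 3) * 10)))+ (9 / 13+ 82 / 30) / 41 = -43617709037413 / 60721294257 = -718.33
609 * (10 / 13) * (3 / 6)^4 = 3045 / 104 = 29.28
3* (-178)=-534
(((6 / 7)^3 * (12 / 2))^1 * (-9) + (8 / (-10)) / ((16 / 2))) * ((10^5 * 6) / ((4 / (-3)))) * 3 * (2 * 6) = 189512460000 / 343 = 552514460.64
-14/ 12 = -7/ 6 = -1.17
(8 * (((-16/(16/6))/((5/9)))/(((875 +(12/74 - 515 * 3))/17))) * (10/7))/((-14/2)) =-33966/75901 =-0.45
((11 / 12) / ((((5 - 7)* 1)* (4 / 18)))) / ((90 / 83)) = -913 / 480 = -1.90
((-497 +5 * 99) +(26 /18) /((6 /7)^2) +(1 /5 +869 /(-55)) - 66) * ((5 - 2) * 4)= -132247 /135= -979.61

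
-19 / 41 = -0.46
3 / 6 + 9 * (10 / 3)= 61 / 2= 30.50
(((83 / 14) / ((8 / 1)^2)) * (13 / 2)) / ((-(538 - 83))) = -83 / 62720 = -0.00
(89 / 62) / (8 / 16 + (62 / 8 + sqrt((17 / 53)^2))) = 0.17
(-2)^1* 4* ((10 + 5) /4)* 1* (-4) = 120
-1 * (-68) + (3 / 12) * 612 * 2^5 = 4964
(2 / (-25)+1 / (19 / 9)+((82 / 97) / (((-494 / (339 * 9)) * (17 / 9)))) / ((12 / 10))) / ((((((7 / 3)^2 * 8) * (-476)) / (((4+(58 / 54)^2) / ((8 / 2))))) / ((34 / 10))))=661158679 / 1638530208000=0.00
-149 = -149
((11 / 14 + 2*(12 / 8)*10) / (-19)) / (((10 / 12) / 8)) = -10344 / 665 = -15.55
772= 772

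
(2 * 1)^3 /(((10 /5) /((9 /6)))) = 6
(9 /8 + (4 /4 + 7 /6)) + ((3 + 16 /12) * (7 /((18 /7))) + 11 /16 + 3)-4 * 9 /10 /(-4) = 42499 /2160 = 19.68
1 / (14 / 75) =75 / 14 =5.36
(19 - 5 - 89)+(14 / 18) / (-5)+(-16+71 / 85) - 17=-16420 / 153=-107.32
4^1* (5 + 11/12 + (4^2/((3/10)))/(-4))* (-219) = 6497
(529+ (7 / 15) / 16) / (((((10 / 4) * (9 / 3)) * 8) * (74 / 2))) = 126967 / 532800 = 0.24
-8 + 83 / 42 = -253 / 42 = -6.02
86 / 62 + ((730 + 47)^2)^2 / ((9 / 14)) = 17576455351309 / 31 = 566982430687.39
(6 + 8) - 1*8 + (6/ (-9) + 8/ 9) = 56/ 9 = 6.22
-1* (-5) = 5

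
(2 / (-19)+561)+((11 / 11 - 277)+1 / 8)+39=49251 / 152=324.02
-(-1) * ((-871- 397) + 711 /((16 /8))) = -1825 /2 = -912.50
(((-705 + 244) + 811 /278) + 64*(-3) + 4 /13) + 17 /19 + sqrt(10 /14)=-44556015 /68666 + sqrt(35) /7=-648.04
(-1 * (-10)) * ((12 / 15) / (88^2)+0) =0.00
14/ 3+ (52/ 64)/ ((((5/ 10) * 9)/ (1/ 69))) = 23197/ 4968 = 4.67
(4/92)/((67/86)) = 86/1541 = 0.06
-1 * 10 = -10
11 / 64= 0.17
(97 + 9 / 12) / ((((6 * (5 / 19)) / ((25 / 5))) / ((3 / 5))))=7429 / 40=185.72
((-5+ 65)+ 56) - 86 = 30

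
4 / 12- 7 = -20 / 3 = -6.67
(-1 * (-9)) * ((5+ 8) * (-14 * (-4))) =6552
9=9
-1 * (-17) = 17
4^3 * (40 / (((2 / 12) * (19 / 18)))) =276480 / 19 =14551.58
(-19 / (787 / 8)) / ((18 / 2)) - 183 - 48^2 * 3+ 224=-48667445 / 7083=-6871.02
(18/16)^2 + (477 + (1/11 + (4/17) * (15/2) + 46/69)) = 17262209/35904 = 480.79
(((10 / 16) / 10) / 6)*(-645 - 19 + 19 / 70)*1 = -15487 / 2240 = -6.91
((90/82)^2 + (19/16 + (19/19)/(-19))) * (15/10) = 3586635/1022048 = 3.51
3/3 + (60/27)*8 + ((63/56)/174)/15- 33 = -296951/20880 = -14.22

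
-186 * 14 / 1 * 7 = -18228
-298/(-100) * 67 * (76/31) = 379354/775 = 489.49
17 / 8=2.12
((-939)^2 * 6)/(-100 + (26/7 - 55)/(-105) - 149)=-1944194805/91328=-21288.05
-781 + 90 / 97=-75667 / 97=-780.07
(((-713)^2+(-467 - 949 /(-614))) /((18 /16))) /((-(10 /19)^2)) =-112578852497 /69075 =-1629806.04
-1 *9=-9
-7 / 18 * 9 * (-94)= 329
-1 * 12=-12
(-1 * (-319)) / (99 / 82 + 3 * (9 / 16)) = 209264 / 1899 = 110.20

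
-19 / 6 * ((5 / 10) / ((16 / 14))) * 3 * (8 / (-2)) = 133 / 8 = 16.62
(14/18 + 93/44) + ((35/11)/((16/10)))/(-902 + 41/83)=6848741/2370456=2.89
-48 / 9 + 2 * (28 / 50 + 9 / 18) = -241 / 75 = -3.21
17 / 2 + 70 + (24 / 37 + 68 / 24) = 9100 / 111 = 81.98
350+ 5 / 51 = 17855 / 51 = 350.10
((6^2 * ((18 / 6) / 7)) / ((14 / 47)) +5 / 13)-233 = -115182 / 637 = -180.82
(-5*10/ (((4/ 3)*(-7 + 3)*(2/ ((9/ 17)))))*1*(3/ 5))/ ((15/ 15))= 405/ 272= 1.49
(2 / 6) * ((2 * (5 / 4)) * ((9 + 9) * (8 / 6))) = 20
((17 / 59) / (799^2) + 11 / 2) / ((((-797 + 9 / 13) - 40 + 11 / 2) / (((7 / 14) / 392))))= -316834687 / 37522050920368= -0.00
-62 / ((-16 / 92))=713 / 2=356.50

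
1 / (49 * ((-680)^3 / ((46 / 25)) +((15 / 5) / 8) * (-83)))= -184 / 1540717080623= -0.00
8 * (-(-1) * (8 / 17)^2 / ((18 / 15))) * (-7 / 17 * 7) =-62720 / 14739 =-4.26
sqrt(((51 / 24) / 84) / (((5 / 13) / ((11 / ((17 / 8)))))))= sqrt(15015) / 210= 0.58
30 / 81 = 10 / 27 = 0.37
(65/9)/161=65/1449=0.04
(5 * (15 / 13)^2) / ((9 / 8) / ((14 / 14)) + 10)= 9000 / 15041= 0.60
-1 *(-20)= 20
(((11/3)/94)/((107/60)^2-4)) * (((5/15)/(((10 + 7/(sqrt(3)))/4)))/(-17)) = 264000/591820099-61600 * sqrt(3)/591820099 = 0.00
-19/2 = -9.50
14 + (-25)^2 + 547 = 1186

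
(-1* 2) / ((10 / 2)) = -2 / 5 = -0.40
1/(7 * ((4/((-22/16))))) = -0.05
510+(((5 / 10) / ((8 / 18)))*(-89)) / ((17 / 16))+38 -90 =6184 / 17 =363.76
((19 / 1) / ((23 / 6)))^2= 12996 / 529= 24.57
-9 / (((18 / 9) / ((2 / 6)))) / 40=-0.04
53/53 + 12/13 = 25/13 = 1.92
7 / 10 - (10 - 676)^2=-4435553 / 10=-443555.30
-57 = -57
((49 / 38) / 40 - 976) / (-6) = 162.66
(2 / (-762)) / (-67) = 1 / 25527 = 0.00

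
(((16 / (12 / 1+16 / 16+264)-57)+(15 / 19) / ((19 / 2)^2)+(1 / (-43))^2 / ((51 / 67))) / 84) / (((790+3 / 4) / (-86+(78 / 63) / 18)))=165661968359147212 / 2249199353485755279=0.07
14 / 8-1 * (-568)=2279 / 4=569.75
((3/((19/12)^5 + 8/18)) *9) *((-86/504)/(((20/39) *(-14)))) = 39121056/633739295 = 0.06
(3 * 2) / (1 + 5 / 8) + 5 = 113 / 13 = 8.69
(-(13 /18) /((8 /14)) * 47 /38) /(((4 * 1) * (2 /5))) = -21385 /21888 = -0.98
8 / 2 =4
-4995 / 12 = -1665 / 4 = -416.25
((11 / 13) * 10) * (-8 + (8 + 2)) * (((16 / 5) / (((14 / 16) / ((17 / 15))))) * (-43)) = -4116992 / 1365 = -3016.11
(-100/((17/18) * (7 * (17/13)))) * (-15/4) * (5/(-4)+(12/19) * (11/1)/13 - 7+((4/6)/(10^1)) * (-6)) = -27061425/76874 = -352.02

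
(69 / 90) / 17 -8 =-7.95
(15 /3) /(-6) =-5 /6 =-0.83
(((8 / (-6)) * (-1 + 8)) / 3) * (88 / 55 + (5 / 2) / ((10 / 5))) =-133 / 15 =-8.87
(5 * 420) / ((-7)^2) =300 / 7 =42.86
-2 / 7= -0.29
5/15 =1/3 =0.33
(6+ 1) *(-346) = -2422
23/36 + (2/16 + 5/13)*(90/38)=32827/17784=1.85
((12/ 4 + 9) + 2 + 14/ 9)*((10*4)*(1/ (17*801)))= 5600/ 122553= 0.05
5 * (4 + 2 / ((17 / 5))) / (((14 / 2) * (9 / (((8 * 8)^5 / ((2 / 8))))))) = 558345748480 / 357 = 1563993693.22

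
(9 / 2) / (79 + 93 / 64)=288 / 5149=0.06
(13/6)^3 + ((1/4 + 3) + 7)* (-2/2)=-17/216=-0.08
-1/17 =-0.06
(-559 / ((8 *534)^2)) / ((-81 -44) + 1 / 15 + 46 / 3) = 2795 / 10000991232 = 0.00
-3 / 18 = -1 / 6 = -0.17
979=979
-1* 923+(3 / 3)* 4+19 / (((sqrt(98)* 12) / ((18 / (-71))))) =-919 - 57* sqrt(2) / 1988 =-919.04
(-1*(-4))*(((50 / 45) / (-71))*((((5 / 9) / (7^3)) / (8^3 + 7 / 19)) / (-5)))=152 / 3840638571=0.00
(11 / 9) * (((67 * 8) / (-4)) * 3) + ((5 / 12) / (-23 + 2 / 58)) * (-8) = -490697 / 999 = -491.19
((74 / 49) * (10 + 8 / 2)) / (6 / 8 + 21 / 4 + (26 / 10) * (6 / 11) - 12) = -2035 / 441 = -4.61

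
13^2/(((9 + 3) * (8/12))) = 169/8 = 21.12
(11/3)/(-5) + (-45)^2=30364/15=2024.27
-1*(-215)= 215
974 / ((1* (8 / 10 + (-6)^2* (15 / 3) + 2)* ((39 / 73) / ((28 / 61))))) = 4977140 / 1087203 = 4.58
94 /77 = 1.22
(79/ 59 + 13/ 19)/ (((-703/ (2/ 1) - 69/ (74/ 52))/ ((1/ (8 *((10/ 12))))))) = -125874/ 165902395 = -0.00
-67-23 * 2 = -113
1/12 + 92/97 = 1.03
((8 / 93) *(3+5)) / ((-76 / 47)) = -752 / 1767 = -0.43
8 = 8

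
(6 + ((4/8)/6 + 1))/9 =85/108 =0.79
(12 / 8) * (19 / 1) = 57 / 2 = 28.50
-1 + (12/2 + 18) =23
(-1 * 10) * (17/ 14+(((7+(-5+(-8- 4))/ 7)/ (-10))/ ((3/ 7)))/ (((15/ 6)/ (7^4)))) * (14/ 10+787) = 1411726122/ 175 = 8067006.41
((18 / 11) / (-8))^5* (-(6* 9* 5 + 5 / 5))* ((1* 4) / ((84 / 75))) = 400056975 / 1154413568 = 0.35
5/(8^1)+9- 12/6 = 61/8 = 7.62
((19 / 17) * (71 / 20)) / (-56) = -1349 / 19040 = -0.07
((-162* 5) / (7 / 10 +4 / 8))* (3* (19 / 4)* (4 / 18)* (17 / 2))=-72675 / 4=-18168.75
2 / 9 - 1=-7 / 9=-0.78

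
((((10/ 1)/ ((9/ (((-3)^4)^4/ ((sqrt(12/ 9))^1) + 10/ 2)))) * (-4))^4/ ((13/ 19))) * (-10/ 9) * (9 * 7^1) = -6576191252624929691469850387095611200000/ 85293 - 310458145162483318585536000000 * sqrt(3)/ 13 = -77101224961799240591995260000000000.00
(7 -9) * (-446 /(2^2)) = 223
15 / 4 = 3.75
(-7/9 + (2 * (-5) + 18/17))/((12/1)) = -1487/1836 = -0.81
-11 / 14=-0.79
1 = 1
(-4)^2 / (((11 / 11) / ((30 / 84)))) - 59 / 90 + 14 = 12007 / 630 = 19.06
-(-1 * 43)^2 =-1849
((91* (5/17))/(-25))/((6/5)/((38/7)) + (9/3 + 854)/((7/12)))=-12103/16611159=-0.00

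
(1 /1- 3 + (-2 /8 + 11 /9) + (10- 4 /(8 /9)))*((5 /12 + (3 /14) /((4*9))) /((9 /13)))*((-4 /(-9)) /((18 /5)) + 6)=658099 /39366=16.72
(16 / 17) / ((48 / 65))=65 / 51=1.27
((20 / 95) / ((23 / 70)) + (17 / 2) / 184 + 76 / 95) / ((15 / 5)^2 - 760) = -51983 / 26254960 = -0.00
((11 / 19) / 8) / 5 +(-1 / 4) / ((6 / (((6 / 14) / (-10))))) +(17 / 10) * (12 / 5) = 217921 / 53200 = 4.10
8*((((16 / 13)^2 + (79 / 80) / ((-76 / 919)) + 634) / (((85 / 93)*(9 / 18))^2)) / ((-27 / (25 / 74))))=-298.89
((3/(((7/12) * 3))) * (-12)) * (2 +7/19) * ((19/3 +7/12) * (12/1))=-4043.91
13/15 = 0.87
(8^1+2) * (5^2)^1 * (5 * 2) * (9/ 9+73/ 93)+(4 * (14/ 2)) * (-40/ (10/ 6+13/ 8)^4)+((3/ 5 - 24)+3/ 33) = 882491058118894/ 199229664315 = 4429.52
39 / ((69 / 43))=559 / 23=24.30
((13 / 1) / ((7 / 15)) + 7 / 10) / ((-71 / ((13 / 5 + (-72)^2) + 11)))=-25975006 / 12425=-2090.54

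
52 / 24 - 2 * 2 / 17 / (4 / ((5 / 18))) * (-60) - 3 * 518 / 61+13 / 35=-1593853 / 72590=-21.96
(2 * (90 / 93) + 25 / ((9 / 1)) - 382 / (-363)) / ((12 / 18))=194641 / 22506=8.65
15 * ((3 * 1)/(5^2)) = 9/5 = 1.80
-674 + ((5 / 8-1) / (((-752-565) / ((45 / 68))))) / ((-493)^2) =-39121649249171 / 58043989984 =-674.00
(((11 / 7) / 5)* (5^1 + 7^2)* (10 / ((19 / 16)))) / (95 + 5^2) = 792 / 665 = 1.19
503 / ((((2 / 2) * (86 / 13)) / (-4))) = -13078 / 43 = -304.14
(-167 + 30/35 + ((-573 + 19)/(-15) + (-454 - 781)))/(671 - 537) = -71621/7035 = -10.18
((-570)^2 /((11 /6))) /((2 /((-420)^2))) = 171937080000 /11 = 15630643636.36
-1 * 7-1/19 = -134/19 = -7.05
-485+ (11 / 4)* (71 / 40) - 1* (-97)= -61299 / 160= -383.12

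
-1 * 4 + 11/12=-37/12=-3.08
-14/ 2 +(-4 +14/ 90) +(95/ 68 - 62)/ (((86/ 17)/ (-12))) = 132.91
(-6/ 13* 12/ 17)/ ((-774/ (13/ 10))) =2/ 3655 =0.00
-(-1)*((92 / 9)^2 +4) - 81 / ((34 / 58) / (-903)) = 171962303 / 1377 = 124881.85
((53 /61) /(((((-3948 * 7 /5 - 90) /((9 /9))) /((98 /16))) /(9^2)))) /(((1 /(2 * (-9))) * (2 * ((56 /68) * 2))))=7663005 /18274624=0.42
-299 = -299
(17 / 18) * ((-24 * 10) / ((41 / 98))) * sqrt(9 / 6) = -33320 * sqrt(6) / 123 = -663.55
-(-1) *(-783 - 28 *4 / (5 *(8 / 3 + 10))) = -74553 / 95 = -784.77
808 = 808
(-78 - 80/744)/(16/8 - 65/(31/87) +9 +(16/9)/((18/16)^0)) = 10896/23665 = 0.46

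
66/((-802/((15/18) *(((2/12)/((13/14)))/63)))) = -55/281502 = -0.00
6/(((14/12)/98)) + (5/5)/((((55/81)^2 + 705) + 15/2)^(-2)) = 87611694665161/172186884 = 508817.47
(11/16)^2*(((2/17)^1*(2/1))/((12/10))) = 605/6528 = 0.09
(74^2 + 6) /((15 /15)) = 5482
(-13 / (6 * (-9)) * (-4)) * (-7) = 182 / 27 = 6.74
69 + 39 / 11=798 / 11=72.55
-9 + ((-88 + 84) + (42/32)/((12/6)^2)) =-811/64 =-12.67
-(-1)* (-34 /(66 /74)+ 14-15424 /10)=-258476 /165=-1566.52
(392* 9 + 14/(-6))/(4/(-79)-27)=-835583/6411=-130.34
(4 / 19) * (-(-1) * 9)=36 / 19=1.89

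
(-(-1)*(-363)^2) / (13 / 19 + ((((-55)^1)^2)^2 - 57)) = 2503611 / 173860805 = 0.01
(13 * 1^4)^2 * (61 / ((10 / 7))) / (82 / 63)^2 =286414947 / 67240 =4259.59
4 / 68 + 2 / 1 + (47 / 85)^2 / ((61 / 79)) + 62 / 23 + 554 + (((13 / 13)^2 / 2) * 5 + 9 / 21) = 562.08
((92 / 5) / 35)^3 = 0.15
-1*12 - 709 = -721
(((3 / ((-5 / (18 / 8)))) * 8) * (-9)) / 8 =243 / 20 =12.15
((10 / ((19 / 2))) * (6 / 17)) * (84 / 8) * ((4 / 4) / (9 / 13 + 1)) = 8190 / 3553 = 2.31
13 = 13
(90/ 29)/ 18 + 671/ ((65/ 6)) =117079/ 1885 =62.11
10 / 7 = 1.43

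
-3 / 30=-0.10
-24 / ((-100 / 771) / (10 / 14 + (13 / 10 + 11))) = 2107143 / 875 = 2408.16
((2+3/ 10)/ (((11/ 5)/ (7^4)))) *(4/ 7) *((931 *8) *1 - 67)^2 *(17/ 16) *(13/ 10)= 8634793486319/ 80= 107934918578.99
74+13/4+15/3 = 82.25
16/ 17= 0.94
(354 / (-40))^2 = 31329 / 400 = 78.32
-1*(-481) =481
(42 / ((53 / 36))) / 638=756 / 16907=0.04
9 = 9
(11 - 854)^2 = 710649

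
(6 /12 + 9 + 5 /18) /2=44 /9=4.89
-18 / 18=-1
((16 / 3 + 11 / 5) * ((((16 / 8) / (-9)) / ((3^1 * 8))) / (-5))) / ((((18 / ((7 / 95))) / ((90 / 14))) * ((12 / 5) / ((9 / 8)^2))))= 0.00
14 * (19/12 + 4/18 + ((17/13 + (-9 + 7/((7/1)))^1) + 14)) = 29855/234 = 127.59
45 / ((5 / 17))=153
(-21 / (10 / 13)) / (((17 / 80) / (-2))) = 4368 / 17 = 256.94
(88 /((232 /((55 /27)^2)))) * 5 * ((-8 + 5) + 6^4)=71707625 /7047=10175.62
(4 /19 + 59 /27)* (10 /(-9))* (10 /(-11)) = 122900 /50787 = 2.42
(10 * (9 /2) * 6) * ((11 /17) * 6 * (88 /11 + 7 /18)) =149490 /17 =8793.53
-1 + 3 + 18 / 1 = 20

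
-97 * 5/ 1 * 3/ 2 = -1455/ 2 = -727.50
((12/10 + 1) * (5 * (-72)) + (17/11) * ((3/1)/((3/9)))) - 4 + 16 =-8427/11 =-766.09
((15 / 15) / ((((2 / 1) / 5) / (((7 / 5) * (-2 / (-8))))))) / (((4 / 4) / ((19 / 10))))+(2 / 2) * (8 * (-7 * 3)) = -13307 / 80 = -166.34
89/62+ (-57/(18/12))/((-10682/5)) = 481239/331142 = 1.45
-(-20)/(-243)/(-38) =10/4617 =0.00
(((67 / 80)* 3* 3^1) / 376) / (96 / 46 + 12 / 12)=13869 / 2135680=0.01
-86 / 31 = -2.77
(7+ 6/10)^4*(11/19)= 1207184/625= 1931.49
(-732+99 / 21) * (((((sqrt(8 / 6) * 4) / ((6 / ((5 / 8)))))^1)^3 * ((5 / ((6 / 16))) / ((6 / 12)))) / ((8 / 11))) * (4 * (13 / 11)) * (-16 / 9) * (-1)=-24959.68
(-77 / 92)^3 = -456533 / 778688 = -0.59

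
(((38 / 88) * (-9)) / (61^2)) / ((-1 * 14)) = 171 / 2292136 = 0.00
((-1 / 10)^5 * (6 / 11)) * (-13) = 0.00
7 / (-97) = -7 / 97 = -0.07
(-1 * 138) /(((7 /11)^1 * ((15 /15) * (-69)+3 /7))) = 3.16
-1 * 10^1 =-10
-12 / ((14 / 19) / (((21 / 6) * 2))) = -114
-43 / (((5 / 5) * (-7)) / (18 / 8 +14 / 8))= 172 / 7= 24.57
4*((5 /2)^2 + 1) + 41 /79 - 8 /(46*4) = 53557 /1817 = 29.48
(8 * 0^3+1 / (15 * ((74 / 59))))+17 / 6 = 534 / 185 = 2.89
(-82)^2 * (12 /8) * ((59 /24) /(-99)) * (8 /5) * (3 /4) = -99179 /330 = -300.54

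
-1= -1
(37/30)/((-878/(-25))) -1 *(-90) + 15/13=6244985/68484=91.19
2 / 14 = 1 / 7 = 0.14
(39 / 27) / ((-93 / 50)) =-650 / 837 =-0.78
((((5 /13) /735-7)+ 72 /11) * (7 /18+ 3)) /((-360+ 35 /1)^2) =-291092 /19983088125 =-0.00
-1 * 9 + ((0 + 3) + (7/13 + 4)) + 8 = 85/13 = 6.54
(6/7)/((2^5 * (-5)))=-3/560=-0.01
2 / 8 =1 / 4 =0.25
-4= -4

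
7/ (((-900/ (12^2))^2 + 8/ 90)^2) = 518400/ 113517103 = 0.00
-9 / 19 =-0.47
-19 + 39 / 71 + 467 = 31847 / 71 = 448.55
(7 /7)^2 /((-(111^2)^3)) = -1 /1870414552161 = -0.00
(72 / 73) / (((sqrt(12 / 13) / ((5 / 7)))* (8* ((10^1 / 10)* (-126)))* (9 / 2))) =-5* sqrt(39) / 193158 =-0.00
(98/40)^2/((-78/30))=-2401/1040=-2.31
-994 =-994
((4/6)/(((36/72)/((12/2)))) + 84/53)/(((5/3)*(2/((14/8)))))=2667/530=5.03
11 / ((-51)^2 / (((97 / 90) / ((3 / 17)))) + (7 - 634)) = -1067 / 19509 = -0.05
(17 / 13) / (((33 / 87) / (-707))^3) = -146521432659959 / 17303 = -8467978538.98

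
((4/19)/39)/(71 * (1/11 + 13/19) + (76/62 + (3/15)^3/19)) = 170500/1776970299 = 0.00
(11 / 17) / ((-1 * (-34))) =11 / 578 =0.02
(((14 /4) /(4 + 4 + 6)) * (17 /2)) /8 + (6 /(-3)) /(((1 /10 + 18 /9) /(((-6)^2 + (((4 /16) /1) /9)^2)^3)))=-507829400185973 /11428107264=-44436.88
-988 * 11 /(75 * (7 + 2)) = -16.10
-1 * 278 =-278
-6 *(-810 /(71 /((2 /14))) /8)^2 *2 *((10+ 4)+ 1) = -7381125 /988036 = -7.47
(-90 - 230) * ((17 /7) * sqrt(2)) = -5440 * sqrt(2) /7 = -1099.05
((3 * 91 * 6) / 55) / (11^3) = 1638 / 73205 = 0.02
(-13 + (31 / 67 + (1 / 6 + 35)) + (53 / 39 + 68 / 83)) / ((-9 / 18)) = -10760497 / 216879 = -49.62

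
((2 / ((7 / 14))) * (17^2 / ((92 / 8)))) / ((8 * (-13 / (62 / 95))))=-17918 / 28405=-0.63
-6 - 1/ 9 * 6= -20/ 3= -6.67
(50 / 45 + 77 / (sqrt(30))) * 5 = 50 / 9 + 77 * sqrt(30) / 6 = 75.85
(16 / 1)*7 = 112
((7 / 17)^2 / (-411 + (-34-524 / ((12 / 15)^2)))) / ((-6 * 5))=0.00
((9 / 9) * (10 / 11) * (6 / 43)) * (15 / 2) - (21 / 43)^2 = 14499 / 20339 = 0.71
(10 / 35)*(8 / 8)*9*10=180 / 7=25.71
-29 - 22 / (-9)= -239 / 9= -26.56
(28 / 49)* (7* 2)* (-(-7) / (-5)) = -56 / 5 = -11.20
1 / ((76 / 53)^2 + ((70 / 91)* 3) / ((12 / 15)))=73034 / 360851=0.20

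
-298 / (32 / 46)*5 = -17135 / 8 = -2141.88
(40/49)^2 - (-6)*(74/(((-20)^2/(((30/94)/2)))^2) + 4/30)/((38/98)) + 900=582209377133271/644943174400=902.73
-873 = -873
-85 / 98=-0.87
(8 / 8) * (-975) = -975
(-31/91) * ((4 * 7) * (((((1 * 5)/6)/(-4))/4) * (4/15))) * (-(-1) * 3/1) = 31/78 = 0.40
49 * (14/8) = 343/4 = 85.75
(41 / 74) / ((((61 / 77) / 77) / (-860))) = -104528270 / 2257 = -46312.92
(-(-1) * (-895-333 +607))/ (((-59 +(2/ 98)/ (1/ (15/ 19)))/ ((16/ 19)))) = 243432/ 27457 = 8.87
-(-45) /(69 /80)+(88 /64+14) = 12429 /184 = 67.55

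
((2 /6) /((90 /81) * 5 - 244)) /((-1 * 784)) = 3 /1682464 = 0.00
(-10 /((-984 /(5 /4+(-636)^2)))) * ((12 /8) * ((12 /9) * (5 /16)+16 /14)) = 1059782795 /110208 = 9616.21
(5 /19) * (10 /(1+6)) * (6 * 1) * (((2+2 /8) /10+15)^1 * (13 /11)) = 40.59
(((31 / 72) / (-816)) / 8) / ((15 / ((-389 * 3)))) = 12059 / 2350080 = 0.01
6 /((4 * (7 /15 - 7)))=-45 /196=-0.23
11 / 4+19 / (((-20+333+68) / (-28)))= 1.35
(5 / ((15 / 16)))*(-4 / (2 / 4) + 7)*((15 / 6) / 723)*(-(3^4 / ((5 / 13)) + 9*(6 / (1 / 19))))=5496 / 241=22.80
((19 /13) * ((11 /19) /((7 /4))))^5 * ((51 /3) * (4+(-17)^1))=-2803575808 /480024727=-5.84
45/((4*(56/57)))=2565/224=11.45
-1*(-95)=95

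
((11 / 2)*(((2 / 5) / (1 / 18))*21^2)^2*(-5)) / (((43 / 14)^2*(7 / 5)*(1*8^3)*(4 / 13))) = -15768713961 / 118336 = -133253.73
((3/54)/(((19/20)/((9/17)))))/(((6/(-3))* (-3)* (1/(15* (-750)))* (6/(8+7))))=-46875/323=-145.12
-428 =-428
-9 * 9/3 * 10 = -270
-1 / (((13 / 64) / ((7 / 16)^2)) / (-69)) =3381 / 52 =65.02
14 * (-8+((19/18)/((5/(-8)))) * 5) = -2072/9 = -230.22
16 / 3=5.33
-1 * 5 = -5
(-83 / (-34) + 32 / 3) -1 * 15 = -193 / 102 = -1.89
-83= -83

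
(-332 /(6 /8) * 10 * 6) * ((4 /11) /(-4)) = 26560 /11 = 2414.55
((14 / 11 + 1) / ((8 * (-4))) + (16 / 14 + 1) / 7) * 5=20275 / 17248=1.18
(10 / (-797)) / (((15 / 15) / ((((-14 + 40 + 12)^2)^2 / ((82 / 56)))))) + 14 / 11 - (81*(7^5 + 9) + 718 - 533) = -496089580009 / 359447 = -1380146.67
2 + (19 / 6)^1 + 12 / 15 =179 / 30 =5.97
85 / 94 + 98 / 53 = 13717 / 4982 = 2.75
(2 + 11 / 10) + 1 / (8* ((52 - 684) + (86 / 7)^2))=2922683 / 942880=3.10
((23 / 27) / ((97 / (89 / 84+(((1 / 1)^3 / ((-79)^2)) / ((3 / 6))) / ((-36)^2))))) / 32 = 689867819 / 2372535422208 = 0.00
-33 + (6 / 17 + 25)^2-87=522.77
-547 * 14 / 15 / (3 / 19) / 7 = -20786 / 45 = -461.91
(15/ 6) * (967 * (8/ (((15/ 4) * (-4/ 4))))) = -15472/ 3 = -5157.33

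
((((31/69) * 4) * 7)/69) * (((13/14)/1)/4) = 403/9522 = 0.04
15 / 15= 1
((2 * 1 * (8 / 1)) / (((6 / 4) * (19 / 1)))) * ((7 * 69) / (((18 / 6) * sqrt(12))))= 2576 * sqrt(3) / 171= 26.09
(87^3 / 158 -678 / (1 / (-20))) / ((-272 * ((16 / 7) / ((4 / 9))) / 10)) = -32678135 / 257856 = -126.73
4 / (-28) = -1 / 7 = -0.14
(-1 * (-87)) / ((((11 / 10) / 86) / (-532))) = -39804240 / 11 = -3618567.27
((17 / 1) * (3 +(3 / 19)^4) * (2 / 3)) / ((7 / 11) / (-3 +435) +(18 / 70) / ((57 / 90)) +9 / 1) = 147420459648 / 40781439697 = 3.61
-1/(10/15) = -3/2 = -1.50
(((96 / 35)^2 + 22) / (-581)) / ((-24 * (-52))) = -1391 / 34162800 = -0.00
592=592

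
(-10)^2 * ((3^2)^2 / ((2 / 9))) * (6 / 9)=24300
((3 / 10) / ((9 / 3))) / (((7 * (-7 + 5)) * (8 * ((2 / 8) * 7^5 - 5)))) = -1 / 4700360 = -0.00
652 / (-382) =-326 / 191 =-1.71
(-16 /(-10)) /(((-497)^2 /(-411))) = -3288 /1235045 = -0.00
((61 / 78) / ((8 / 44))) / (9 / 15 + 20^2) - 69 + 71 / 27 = -186617357 / 2812212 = -66.36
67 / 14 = 4.79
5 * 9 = 45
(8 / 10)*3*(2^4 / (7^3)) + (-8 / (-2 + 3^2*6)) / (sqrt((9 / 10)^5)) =192 / 1715 - 200*sqrt(10) / 3159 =-0.09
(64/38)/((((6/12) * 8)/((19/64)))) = 1/8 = 0.12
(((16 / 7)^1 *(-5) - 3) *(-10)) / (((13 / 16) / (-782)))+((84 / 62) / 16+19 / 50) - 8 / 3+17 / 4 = -235046965537 / 1692600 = -138867.40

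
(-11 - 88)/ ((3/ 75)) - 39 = -2514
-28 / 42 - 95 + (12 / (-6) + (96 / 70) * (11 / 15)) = -96.66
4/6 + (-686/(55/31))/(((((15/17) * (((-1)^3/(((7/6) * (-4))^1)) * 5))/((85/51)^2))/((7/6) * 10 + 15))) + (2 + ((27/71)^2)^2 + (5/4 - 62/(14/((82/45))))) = -288139907302966381/9509559263820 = -30300.03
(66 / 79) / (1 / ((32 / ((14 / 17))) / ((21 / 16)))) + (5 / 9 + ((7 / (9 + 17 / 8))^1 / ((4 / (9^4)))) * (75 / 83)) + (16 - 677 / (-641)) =160830385207936 / 164964999213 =974.94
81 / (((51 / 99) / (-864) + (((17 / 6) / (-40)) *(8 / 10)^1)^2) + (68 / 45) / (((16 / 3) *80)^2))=739031040000 / 23933399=30878.65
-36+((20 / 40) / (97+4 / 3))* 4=-35.98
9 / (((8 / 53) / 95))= 45315 / 8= 5664.38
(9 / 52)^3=729 / 140608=0.01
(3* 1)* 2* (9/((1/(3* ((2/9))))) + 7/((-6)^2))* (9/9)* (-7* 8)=-6244/3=-2081.33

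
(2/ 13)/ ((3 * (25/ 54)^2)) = 1944/ 8125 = 0.24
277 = 277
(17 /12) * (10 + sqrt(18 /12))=17 * sqrt(6) /24 + 85 /6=15.90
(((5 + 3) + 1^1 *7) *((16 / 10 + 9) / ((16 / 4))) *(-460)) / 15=-1219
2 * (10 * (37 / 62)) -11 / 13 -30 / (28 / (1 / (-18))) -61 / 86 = 15196187 / 1455636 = 10.44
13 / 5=2.60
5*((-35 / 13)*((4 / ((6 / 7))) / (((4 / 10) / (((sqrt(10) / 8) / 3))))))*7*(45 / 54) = -214375*sqrt(10) / 5616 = -120.71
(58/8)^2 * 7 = 5887/16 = 367.94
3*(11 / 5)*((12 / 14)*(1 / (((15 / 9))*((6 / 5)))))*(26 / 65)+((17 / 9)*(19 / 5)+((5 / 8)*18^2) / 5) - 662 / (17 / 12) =-22409867 / 53550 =-418.48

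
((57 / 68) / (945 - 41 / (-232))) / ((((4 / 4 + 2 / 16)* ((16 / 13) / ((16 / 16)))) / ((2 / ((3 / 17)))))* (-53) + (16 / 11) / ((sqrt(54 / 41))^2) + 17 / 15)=-31911165 / 152471780606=-0.00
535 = 535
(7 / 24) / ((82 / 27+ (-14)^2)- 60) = 63 / 30032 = 0.00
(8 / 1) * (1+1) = 16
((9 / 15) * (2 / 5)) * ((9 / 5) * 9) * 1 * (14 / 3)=2268 / 125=18.14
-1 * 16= -16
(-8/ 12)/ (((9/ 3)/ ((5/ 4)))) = -5/ 18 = -0.28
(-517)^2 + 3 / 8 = 267289.38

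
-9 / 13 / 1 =-0.69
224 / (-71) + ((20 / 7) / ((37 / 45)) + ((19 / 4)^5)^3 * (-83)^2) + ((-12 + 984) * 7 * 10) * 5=1923172823694129232624462095 / 19745038401536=97400308096869.66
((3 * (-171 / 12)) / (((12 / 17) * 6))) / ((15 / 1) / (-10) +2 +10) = -323 / 336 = -0.96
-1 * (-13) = 13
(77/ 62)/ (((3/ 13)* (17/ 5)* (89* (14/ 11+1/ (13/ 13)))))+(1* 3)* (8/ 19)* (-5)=-168641591/ 26734710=-6.31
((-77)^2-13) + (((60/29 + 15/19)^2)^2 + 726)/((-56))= 30463662609243945/5161719763256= 5901.84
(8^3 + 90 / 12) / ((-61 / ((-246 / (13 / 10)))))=1277970 / 793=1611.56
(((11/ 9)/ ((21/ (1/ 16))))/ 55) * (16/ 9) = 1/ 8505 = 0.00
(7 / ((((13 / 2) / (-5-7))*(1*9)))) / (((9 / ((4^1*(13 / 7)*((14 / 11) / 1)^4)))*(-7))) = 175616 / 395307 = 0.44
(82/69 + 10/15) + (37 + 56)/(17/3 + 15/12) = 87628/5727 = 15.30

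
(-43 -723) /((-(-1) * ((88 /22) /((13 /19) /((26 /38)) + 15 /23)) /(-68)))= 494836 /23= 21514.61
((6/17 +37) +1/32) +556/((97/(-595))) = -177993391/52768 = -3373.13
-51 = -51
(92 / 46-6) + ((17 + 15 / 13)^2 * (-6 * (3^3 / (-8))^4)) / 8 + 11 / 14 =-38852762301 / 1211392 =-32072.82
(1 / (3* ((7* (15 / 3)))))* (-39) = -13 / 35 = -0.37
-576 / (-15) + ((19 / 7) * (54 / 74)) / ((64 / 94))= 1711851 / 41440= 41.31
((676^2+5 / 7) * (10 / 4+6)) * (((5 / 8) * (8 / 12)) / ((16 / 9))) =815703435 / 896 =910383.30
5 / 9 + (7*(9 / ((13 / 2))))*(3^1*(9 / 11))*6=184423 / 1287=143.30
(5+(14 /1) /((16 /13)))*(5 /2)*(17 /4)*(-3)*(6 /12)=-33405 /128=-260.98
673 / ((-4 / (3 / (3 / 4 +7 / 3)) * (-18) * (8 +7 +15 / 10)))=673 / 1221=0.55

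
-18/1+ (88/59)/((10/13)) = -4738/295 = -16.06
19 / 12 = 1.58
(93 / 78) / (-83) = -31 / 2158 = -0.01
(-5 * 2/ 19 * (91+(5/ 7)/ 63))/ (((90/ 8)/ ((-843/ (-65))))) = -90225728/ 1633905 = -55.22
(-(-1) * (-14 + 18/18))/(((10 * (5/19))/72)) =-355.68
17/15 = 1.13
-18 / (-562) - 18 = -5049 / 281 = -17.97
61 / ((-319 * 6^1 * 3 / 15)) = -305 / 1914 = -0.16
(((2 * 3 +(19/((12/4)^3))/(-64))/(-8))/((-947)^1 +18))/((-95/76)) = -10349/16053120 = -0.00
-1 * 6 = -6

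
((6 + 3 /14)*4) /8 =87 /28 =3.11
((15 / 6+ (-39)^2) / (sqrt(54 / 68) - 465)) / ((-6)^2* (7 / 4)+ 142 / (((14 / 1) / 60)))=-56201915 / 11519993241 - 21329* sqrt(102) / 23039986482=-0.00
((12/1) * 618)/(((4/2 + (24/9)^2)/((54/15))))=600696/205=2930.22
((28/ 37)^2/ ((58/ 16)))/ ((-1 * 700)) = -224/ 992525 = -0.00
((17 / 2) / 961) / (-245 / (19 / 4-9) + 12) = 289 / 2275648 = 0.00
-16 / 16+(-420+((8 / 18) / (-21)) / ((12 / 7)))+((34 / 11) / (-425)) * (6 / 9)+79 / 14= -129534487 / 311850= -415.37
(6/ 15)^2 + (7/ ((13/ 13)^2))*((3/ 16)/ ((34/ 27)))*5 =73051/ 13600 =5.37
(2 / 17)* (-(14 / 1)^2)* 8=-3136 / 17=-184.47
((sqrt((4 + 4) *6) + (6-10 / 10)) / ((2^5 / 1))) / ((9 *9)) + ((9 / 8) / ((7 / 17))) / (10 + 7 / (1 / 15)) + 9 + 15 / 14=sqrt(3) / 648 + 21068237 / 2086560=10.10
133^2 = 17689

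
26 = 26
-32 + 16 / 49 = -1552 / 49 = -31.67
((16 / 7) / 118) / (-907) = -8 / 374591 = -0.00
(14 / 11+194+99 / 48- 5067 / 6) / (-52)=113901 / 9152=12.45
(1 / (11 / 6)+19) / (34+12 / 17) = 731 / 1298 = 0.56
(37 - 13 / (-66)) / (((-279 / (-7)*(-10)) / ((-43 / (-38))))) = -147791 / 1399464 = -0.11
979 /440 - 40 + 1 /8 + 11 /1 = -533 /20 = -26.65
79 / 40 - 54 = -2081 / 40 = -52.02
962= 962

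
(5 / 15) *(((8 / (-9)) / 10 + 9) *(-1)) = -401 / 135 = -2.97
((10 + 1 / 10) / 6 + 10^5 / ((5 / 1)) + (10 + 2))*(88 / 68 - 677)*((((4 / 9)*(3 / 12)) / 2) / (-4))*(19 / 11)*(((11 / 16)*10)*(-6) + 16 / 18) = -126935429213663 / 9694080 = -13094118.18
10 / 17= 0.59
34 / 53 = 0.64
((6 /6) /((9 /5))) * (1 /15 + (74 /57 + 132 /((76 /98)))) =48899 /513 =95.32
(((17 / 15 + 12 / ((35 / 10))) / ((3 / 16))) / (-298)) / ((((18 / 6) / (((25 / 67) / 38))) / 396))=-421520 / 3983217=-0.11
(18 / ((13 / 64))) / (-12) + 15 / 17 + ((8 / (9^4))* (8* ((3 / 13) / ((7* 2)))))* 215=-21882073 / 3383289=-6.47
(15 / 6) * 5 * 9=225 / 2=112.50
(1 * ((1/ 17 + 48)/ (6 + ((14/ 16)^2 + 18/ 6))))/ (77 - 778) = -52288/ 7448125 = -0.01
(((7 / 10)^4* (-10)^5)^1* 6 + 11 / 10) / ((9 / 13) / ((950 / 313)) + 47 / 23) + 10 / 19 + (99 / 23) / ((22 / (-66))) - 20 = -17891141744038 / 281970317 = -63450.44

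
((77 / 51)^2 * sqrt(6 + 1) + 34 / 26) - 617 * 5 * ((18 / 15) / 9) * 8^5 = -525664205 / 39 + 5929 * sqrt(7) / 2601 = -13478563.33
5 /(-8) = -5 /8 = -0.62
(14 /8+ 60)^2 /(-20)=-61009 /320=-190.65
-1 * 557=-557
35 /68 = 0.51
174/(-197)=-174/197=-0.88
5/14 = 0.36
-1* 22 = -22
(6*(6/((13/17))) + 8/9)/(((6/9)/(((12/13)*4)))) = 44896/169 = 265.66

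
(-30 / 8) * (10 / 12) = -25 / 8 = -3.12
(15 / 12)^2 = 25 / 16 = 1.56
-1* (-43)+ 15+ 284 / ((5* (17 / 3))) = 5782 / 85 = 68.02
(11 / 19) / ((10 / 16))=88 / 95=0.93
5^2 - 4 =21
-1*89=-89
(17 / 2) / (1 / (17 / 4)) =289 / 8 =36.12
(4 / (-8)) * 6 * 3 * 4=-36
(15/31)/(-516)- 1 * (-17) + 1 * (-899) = -882.00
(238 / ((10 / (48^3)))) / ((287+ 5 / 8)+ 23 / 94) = 291078144 / 31835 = 9143.34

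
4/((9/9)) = 4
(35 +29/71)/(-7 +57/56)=-140784/23785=-5.92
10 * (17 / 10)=17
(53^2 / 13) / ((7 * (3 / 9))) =8427 / 91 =92.60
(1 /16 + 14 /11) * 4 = 5.34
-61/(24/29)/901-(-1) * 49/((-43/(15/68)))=-309797/929832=-0.33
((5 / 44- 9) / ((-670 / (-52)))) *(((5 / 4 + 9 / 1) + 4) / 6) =-96577 / 58960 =-1.64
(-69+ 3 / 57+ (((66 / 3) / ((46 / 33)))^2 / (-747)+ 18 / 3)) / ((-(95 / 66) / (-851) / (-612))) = 78896287433304 / 3445745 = 22896728.41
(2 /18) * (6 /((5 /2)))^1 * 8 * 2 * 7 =448 /15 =29.87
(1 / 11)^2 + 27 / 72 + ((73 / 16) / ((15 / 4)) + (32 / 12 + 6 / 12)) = 69211 / 14520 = 4.77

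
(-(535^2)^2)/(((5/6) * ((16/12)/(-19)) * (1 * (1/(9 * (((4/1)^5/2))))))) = 6455408190048000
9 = 9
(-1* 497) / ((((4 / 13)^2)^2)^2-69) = 405418168337 / 56285354213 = 7.20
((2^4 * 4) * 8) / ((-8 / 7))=-448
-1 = -1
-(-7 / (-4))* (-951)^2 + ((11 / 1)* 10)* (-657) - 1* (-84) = -6619551 / 4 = -1654887.75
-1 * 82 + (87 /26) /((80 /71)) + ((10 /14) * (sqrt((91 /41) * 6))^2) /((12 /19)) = -5455303 /85280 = -63.97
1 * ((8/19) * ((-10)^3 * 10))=-80000/19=-4210.53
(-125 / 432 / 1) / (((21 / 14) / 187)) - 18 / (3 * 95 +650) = -21867289 / 605880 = -36.09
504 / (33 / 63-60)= -10584 / 1249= -8.47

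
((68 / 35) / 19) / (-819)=-68 / 544635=-0.00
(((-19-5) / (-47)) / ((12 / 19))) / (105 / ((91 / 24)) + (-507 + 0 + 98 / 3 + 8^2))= -1482 / 701381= -0.00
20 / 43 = 0.47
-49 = -49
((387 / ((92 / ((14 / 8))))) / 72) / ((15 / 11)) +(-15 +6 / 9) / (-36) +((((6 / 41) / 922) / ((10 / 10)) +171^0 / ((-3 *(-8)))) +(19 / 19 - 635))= -633.49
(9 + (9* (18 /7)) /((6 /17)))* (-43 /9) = -2494 /7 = -356.29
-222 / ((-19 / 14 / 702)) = 2181816 / 19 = 114832.42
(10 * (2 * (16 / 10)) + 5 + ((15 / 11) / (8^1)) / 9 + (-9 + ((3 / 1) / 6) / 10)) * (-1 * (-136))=629867 / 165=3817.38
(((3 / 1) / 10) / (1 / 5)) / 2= 3 / 4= 0.75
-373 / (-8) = 46.62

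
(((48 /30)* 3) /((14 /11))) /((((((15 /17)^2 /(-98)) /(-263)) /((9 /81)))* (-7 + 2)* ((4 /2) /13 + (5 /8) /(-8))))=-5564928512 /151875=-36641.50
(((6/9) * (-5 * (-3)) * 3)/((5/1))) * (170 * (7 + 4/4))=8160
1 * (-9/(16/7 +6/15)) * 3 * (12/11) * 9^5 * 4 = -1339231320/517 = -2590389.40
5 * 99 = 495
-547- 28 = -575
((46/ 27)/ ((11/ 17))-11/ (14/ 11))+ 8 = 8275/ 4158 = 1.99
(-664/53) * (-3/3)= 664/53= 12.53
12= 12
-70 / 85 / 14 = -1 / 17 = -0.06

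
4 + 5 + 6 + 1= 16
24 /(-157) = -24 /157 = -0.15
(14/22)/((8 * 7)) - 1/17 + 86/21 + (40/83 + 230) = 611542775/2607528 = 234.53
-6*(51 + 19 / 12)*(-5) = 3155 / 2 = 1577.50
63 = 63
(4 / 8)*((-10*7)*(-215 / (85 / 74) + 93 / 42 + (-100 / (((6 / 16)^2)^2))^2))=-894982948.67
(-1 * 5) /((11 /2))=-10 /11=-0.91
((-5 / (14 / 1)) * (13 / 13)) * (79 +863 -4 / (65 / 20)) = -335.99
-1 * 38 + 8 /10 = -186 /5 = -37.20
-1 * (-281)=281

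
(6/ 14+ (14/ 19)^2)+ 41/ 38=10363/ 5054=2.05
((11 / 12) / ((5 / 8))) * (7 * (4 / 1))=616 / 15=41.07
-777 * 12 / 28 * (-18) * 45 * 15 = 4045950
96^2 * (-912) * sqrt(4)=-16809984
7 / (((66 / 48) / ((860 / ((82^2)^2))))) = 3010 / 31083371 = 0.00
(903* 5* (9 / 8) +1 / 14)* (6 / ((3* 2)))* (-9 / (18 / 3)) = -853347 / 112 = -7619.17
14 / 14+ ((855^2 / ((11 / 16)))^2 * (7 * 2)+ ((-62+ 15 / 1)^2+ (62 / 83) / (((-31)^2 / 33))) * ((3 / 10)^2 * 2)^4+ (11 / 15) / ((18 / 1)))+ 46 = 831602962166707231805975701 / 52537443750000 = 15828767119388.20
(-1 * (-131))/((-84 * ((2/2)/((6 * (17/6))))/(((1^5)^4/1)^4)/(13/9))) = -28951/756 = -38.29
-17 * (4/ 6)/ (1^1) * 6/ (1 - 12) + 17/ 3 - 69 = -1886/ 33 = -57.15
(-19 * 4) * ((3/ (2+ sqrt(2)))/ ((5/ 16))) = -213.69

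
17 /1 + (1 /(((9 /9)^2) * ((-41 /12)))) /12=696 /41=16.98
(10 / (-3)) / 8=-5 / 12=-0.42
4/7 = 0.57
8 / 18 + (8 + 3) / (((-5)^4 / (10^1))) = 698 / 1125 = 0.62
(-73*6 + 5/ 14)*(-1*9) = 55143/ 14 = 3938.79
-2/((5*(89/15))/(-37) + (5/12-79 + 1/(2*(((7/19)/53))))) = 2072/7725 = 0.27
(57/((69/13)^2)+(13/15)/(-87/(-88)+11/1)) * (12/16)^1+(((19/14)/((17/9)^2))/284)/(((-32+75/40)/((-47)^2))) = 569321039508253/386375341030700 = 1.47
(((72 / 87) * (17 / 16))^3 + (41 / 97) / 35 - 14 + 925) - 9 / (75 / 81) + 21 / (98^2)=146380736248779 / 162289283800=901.97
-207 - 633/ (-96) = -6413/ 32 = -200.41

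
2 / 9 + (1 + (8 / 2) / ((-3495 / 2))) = 12791 / 10485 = 1.22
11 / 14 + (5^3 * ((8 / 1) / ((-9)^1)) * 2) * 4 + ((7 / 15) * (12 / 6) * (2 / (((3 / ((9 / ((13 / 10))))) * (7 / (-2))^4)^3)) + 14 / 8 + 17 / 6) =-138174309019051091 / 156390726757356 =-883.52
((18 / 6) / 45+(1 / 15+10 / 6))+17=94 / 5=18.80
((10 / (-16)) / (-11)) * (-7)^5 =-84035 / 88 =-954.94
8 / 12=2 / 3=0.67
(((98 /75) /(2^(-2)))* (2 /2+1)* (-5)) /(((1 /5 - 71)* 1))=392 /531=0.74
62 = 62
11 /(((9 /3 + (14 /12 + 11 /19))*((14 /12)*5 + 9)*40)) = 1881 /481490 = 0.00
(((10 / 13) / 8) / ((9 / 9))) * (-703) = -3515 / 52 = -67.60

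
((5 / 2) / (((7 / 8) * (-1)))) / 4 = -5 / 7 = -0.71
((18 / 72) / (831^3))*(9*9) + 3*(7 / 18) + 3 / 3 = 552602267 / 255047196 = 2.17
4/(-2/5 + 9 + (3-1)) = 20/53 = 0.38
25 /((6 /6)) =25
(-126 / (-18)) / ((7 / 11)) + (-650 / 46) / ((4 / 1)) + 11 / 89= 62155 / 8188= 7.59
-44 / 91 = -0.48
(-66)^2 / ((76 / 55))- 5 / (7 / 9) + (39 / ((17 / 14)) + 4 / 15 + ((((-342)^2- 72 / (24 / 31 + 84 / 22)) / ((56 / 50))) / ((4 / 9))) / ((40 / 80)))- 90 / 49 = 3256884648067 / 6884745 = 473058.14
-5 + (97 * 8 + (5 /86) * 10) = 33178 /43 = 771.58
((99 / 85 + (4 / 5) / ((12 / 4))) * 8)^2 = 341056 / 2601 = 131.12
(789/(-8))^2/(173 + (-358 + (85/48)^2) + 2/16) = -53.52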